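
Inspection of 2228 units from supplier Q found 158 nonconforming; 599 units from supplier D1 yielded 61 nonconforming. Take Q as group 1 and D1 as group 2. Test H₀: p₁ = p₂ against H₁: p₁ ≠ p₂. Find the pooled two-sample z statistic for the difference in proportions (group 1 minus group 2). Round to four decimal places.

z = -2.5131

p̂₁ = 158/2228 ≈ 0.0709156, p̂₂ = 61/599 ≈ 0.1018364.
Pooled p̂ = (158+61)/(2228+599) = 219/2827 = 0.0774673.
SE = √(p̂(1−p̂)(1/n₁+1/n₂)) = √(0.0774673·0.9225327·0.00211828) = √(0.000151385) = 0.0123039.
z = (0.0709156 − 0.1018364)/0.0123039 = -0.0309208/0.0123039 = -2.5131.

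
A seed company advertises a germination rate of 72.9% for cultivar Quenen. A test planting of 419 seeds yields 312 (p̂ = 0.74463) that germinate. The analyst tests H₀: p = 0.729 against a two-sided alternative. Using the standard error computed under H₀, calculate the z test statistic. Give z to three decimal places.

z = 0.720

p̂ = 312/419 ≈ 0.74463.
Under H₀, SE = √(0.729·0.271/419) = √(0.000471501) = 0.02171.
z = (0.74463 − 0.729)/0.02171 = 0.01563/0.02171 = 0.720.
Two-sided p-value ≈ 2·Φ(−0.720) = 0.4716.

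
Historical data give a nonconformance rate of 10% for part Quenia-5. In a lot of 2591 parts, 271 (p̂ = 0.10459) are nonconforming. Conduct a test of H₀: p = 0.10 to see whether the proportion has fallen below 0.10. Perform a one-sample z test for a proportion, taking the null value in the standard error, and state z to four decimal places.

z = 0.7793

p̂ = 271/2591 = 0.104593.
Standard error under H₀: √(0.1×0.9/2591) = 0.005894.
z = (0.104593 − 0.1)/0.005894 = 0.004593/0.005894 = 0.7793.
p-value = P(Z < 0.779) ≈ 0.7821.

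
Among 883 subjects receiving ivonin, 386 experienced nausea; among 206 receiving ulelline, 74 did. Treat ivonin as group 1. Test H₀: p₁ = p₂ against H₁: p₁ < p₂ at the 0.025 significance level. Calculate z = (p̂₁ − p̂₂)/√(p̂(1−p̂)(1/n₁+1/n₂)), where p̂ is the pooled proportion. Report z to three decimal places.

p̂₁ = 386/883 ≈ 0.43715, p̂₂ = 74/206 ≈ 0.35922.
Pooled p̂ = (386+74)/(883+206) = 460/1089 = 0.42241.
SE = √(0.243979 × 0.00598687) = 0.03822.
z = (0.43715 − 0.35922)/0.03822 = 0.07793/0.03822 = 2.039.
p-value = P(Z < 2.039) ≈ 0.9793, so at α = 0.025 we fail to reject H₀.

z = 2.039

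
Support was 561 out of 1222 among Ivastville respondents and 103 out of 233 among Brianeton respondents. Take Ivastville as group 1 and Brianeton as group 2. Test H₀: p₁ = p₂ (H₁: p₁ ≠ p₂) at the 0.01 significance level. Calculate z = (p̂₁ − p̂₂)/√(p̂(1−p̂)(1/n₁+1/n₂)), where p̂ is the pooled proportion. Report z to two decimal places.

z = 0.48

p̂₁ = 561/1222 = 0.4591, p̂₂ = 103/233 = 0.4421.
Pooled p̂ = (561+103)/(1222+233) = 664/1455 = 0.4564.
SE = √(0.248095 × 0.00511018) = 0.0356.
z = (0.4591 − 0.4421)/0.0356 = 0.0170/0.0356 = 0.48.
Two-sided p-value ≈ 2·Φ(−0.478) = 0.6326. With α = 0.01, fail to reject H₀.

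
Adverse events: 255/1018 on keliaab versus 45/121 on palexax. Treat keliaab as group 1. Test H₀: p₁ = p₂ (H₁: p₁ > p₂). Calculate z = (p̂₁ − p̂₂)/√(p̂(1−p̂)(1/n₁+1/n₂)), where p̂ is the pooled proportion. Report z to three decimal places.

z = -2.866

p̂₁ = 255/1018 = 0.25049, p̂₂ = 45/121 = 0.37190.
Pooled p̂ = (255+45)/(1018+121) = 300/1139 = 0.26339.
SE = √(p̂(1−p̂)(1/n₁+1/n₂)) = √(0.26339·0.73661·0.00924678) = √(0.00179402) = 0.04236.
z = (0.25049 − 0.37190)/0.04236 = -0.12141/0.04236 = -2.866.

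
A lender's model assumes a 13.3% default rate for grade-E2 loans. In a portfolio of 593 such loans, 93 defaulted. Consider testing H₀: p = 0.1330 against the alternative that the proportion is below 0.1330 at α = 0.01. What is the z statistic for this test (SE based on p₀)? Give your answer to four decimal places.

z = 1.7089

p̂ = 93/593 = 0.156830.
Standard error under H₀: √(0.133×0.867/593) = 0.013945.
z = (0.156830 − 0.133)/0.013945 = 0.023830/0.013945 = 1.7089.
p-value = P(Z < 1.709) ≈ 0.9563. With α = 0.01, fail to reject H₀.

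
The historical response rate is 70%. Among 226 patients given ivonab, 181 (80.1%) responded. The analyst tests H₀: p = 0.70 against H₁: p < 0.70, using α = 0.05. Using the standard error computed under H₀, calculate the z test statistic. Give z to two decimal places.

z = 3.31

p̂ = 181/226 = 0.8009.
SE = √(p₀(1−p₀)/n) = √(0.21/226) = 0.0305.
z = (0.8009 − 0.7)/0.0305 = 0.1009/0.0305 = 3.31.
p-value = P(Z < 3.310) ≈ 0.9995, so at α = 0.05 we fail to reject H₀.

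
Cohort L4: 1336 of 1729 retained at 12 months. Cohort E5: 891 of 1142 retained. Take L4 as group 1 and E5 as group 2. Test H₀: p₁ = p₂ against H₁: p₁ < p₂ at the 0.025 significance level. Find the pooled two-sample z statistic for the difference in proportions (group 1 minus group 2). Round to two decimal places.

p̂₁ = 1336/1729 ≈ 0.7727, p̂₂ = 891/1142 ≈ 0.7802.
Pooled p̂ = (1336+891)/(1729+1142) = 2227/2871 = 0.7757.
SE = √(0.173996 × 0.00145403) = 0.0159.
z = (0.7727 − 0.7802)/0.0159 = -0.0075/0.0159 = -0.47.
p-value = P(Z < -0.472) ≈ 0.3184. With α = 0.025, fail to reject H₀.

z = -0.47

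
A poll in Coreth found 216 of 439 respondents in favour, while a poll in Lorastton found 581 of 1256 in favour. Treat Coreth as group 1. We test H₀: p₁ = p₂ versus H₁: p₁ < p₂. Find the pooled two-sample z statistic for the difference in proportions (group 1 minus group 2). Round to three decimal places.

z = 1.064

p̂₁ = 216/439 = 0.49203, p̂₂ = 581/1256 = 0.46258.
Pooled p̂ = (216+581)/(439+1256) = 797/1695 = 0.47021.
SE = √(0.249112 × 0.00307408) = 0.02767.
z = (0.49203 − 0.46258)/0.02767 = 0.02945/0.02767 = 1.064.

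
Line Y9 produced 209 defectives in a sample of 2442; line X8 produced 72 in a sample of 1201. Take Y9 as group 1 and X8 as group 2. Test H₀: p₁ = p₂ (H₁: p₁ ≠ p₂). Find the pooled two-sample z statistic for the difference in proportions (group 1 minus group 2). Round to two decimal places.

z = 2.73

p̂₁ = 209/2442 = 0.08559, p̂₂ = 72/1201 = 0.05995.
Pooled p̂ = (209+72)/(2442+1201) = 281/3643 = 0.07713.
SE = √(0.0711845 × 0.00124214) = 0.00940.
z = (0.08559 − 0.05995)/0.00940 = 0.02564/0.00940 = 2.73.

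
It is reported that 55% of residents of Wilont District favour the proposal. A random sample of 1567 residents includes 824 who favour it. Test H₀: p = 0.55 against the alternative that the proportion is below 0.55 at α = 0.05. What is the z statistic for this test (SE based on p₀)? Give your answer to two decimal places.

z = -1.92

p̂ = 824/1567 = 0.5258.
Standard error under H₀: √(0.55×0.45/1567) = 0.0126.
z = (0.5258 − 0.55)/0.0126 = -0.0242/0.0126 = -1.92.
p-value = P(Z < -1.922) ≈ 0.0273; since p < α = 0.05, reject H₀.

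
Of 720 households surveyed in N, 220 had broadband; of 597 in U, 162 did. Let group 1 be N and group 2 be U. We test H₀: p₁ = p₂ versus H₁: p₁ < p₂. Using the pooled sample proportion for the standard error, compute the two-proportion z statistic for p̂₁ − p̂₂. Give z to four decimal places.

z = 1.3615

p̂₁ = 220/720 ≈ 0.305556, p̂₂ = 162/597 ≈ 0.271357.
Pooled p̂ = (220+162)/(720+597) = 382/1317 = 0.290053.
SE = √(0.205922 × 0.00306393) = 0.025118.
z = (0.305556 − 0.271357)/0.025118 = 0.034199/0.025118 = 1.3615.
p-value = P(Z < 1.362) ≈ 0.9133.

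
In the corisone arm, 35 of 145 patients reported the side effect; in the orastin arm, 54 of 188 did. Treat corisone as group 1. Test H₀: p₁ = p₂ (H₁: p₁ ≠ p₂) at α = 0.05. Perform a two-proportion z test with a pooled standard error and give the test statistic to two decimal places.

z = -0.94

p̂₁ = 35/145 ≈ 0.2414, p̂₂ = 54/188 ≈ 0.2872.
Pooled p̂ = (35+54)/(145+188) = 89/333 = 0.2673.
SE = √(0.195835 × 0.0122157) = 0.0489.
z = (0.2414 − 0.2872)/0.0489 = -0.0458/0.0489 = -0.94.
p-value = 2·P(Z > 0.938) ≈ 0.3485, so at α = 0.05 we fail to reject H₀.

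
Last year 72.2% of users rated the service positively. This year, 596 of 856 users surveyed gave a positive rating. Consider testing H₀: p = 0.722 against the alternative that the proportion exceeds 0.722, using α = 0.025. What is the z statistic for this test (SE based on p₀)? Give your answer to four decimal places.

p̂ = 596/856 ≈ 0.696262.
SE = √(p₀(1−p₀)/n) = √(0.20072/856) = 0.015313.
z = (0.696262 − 0.722)/0.015313 = -0.025738/0.015313 = -1.6808.
p-value = P(Z > -1.681) ≈ 0.9536, so at α = 0.025 we fail to reject H₀.

z = -1.6808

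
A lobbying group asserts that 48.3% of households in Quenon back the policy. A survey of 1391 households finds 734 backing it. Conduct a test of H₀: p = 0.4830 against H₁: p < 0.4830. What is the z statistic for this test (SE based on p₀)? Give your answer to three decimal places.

z = 3.335

p̂ = 734/1391 ≈ 0.527678.
SE = √(p₀(1−p₀)/n) = √(0.24971/1391) = 0.013398.
z = (0.527678 − 0.483)/0.013398 = 0.044678/0.013398 = 3.335.
p-value = P(Z < 3.335) ≈ 0.9996.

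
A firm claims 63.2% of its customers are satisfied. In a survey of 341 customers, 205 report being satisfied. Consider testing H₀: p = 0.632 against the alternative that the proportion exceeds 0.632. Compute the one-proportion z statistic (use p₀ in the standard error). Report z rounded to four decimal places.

p̂ = 205/341 ≈ 0.601173.
Standard error under H₀: √(0.632×0.368/341) = 0.026116.
z = (0.601173 − 0.632)/0.026116 = -0.030827/0.026116 = -1.1804.
p-value = P(Z > -1.180) ≈ 0.8811.

z = -1.1804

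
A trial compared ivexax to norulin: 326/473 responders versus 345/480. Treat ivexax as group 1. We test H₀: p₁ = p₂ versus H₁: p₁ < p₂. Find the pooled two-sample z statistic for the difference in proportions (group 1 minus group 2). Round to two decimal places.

p̂₁ = 326/473 = 0.6892, p̂₂ = 345/480 = 0.7188.
Pooled p̂ = (326+345)/(473+480) = 671/953 = 0.7041.
SE = √(p̂(1−p̂)(1/n₁+1/n₂)) = √(0.7041·0.2959·0.0041975) = √(0.000874533) = 0.0296.
z = (0.6892 − 0.7188)/0.0296 = -0.0296/0.0296 = -1.00.
p-value = P(Z < -0.999) ≈ 0.1590.

z = -1.00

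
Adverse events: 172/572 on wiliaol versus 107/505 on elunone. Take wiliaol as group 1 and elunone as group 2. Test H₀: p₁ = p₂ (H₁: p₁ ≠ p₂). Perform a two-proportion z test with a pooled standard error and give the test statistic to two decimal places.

z = 3.32

p̂₁ = 172/572 = 0.30070, p̂₂ = 107/505 = 0.21188.
Pooled p̂ = (172+107)/(572+505) = 279/1077 = 0.25905.
SE = √(p̂(1−p̂)(1/n₁+1/n₂)) = √(0.25905·0.74095·0.00372845) = √(0.000715655) = 0.02675.
z = (0.30070 − 0.21188)/0.02675 = 0.08882/0.02675 = 3.32.
p-value = 2·P(Z > 3.320) ≈ 0.0009.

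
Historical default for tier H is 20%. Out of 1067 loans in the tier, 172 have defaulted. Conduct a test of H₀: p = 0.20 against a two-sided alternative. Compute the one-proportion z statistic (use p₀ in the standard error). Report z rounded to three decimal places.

z = -3.169

p̂ = 172/1067 = 0.1611996.
SE = √(p₀(1−p₀)/n) = √(0.16/1067) = 0.0122455.
z = (0.1611996 − 0.2)/0.0122455 = -0.0388004/0.0122455 = -3.169.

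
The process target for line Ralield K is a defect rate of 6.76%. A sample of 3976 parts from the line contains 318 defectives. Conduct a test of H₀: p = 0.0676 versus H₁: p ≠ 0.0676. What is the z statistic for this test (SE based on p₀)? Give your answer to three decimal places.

z = 3.109

p̂ = 318/3976 ≈ 0.079980.
Under H₀, SE = √(0.0676·0.9324/3976) = √(1.58527e-05) = 0.003982.
z = (0.079980 − 0.0676)/0.003982 = 0.012380/0.003982 = 3.109.
Two-sided p-value ≈ 2·Φ(−3.109) = 0.0019.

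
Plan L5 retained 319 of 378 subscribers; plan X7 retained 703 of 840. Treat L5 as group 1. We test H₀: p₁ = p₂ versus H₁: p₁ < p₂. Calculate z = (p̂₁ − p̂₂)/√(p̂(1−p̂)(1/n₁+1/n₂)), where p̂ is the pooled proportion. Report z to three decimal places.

p̂₁ = 319/378 = 0.84392, p̂₂ = 703/840 = 0.83690.
Pooled p̂ = (319+703)/(378+840) = 1022/1218 = 0.83908.
SE = √(p̂(1−p̂)(1/n₁+1/n₂)) = √(0.83908·0.16092·0.00383598) = √(0.000517951) = 0.02276.
z = (0.84392 − 0.83690)/0.02276 = 0.00702/0.02276 = 0.308.

z = 0.308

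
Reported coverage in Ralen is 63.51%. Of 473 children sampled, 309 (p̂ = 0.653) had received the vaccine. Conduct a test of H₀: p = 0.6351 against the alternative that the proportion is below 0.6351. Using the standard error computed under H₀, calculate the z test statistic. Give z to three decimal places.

p̂ = 309/473 = 0.653277.
Standard error under H₀: √(0.6351×0.3649/473) = 0.022135.
z = (0.653277 − 0.6351)/0.022135 = 0.018177/0.022135 = 0.821.
p-value = P(Z < 0.821) ≈ 0.7942.

z = 0.821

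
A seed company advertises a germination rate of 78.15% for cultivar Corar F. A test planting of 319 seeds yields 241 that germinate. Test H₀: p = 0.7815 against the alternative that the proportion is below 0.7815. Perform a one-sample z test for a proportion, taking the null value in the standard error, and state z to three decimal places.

z = -1.124

p̂ = 241/319 = 0.75549.
Standard error under H₀: √(0.7815×0.2185/319) = 0.02314.
z = (0.75549 − 0.7815)/0.02314 = -0.02601/0.02314 = -1.124.
p-value = P(Z < -1.124) ≈ 0.1304.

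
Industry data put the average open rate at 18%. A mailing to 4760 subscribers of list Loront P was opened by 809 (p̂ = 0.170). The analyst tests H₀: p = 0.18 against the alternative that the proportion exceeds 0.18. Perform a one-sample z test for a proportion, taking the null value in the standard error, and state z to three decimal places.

z = -1.803

p̂ = 809/4760 = 0.16996.
Under H₀, SE = √(0.18·0.82/4760) = √(3.10084e-05) = 0.00557.
z = (0.16996 − 0.18)/0.00557 = -0.01004/0.00557 = -1.803.
p-value = P(Z > -1.803) ≈ 0.9643.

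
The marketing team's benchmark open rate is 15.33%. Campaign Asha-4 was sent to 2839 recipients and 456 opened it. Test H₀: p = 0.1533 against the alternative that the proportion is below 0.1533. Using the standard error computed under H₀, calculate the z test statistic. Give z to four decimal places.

p̂ = 456/2839 = 0.1606199.
SE = √(p₀(1−p₀)/n) = √(0.1298/2839) = 0.0067617.
z = (0.1606199 − 0.1533)/0.0067617 = 0.0073199/0.0067617 = 1.0826.
p-value = P(Z < 1.083) ≈ 0.8605.

z = 1.0826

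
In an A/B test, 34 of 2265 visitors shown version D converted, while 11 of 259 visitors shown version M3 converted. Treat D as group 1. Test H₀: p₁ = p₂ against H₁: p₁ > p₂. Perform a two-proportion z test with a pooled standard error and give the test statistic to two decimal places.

p̂₁ = 34/2265 = 0.0150, p̂₂ = 11/259 = 0.0425.
Pooled p̂ = (34+11)/(2265+259) = 45/2524 = 0.0178.
SE = √(0.017511 × 0.0043025) = 0.0087.
z = (0.0150 − 0.0425)/0.0087 = -0.0275/0.0087 = -3.16.
p-value = P(Z > -3.164) ≈ 0.9992.

z = -3.16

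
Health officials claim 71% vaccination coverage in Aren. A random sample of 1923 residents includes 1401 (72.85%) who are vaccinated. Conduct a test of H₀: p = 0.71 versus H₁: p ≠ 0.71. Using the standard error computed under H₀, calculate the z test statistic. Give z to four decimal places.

z = 1.7926

p̂ = 1401/1923 = 0.7285491.
SE = √(p₀(1−p₀)/n) = √(0.2059/1923) = 0.0103476.
z = (0.7285491 − 0.71)/0.0103476 = 0.0185491/0.0103476 = 1.7926.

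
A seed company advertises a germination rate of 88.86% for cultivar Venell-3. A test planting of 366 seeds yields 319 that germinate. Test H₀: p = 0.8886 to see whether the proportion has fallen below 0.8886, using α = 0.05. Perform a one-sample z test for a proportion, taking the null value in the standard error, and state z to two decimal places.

p̂ = 319/366 = 0.87158.
SE = √(p₀(1−p₀)/n) = √(0.09899/366) = 0.01645.
z = (0.87158 − 0.8886)/0.01645 = -0.01702/0.01645 = -1.03.
p-value = P(Z < -1.035) ≈ 0.1504. With α = 0.05, fail to reject H₀.

z = -1.03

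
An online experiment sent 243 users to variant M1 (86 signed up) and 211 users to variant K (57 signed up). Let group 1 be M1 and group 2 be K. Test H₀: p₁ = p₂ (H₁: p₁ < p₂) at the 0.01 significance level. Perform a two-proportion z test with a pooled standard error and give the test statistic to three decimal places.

z = 1.916

p̂₁ = 86/243 = 0.35391, p̂₂ = 57/211 = 0.27014.
Pooled p̂ = (86+57)/(243+211) = 143/454 = 0.31498.
SE = √(p̂(1−p̂)(1/n₁+1/n₂)) = √(0.31498·0.68502·0.00885456) = √(0.00191052) = 0.04371.
z = (0.35391 − 0.27014)/0.04371 = 0.08377/0.04371 = 1.916.
p-value = P(Z < 1.916) ≈ 0.9723. With α = 0.01, fail to reject H₀.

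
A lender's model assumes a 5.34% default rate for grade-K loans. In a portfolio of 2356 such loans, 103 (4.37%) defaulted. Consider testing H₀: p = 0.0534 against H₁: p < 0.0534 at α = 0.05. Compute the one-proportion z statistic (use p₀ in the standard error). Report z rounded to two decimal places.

z = -2.09

p̂ = 103/2356 ≈ 0.04372.
Standard error under H₀: √(0.0534×0.9466/2356) = 0.00463.
z = (0.04372 − 0.0534)/0.00463 = -0.00968/0.00463 = -2.09.
p-value = P(Z < -2.090) ≈ 0.0183; since p < α = 0.05, reject H₀.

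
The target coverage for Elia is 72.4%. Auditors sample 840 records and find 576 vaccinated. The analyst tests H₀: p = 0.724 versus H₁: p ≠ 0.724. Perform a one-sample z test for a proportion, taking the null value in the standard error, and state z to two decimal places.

z = -2.48

p̂ = 576/840 ≈ 0.68571.
Standard error under H₀: √(0.724×0.276/840) = 0.01542.
z = (0.68571 − 0.724)/0.01542 = -0.03829/0.01542 = -2.48.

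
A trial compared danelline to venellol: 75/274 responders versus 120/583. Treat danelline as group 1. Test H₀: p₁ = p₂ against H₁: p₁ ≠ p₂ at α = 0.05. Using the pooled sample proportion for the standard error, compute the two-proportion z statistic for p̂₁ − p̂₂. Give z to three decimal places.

z = 2.211

p̂₁ = 75/274 = 0.27372, p̂₂ = 120/583 = 0.20583.
Pooled p̂ = (75+120)/(274+583) = 195/857 = 0.22754.
SE = √(0.175764 × 0.0053649) = 0.03071.
z = (0.27372 − 0.20583)/0.03071 = 0.06789/0.03071 = 2.211.
Two-sided p-value ≈ 2·Φ(−2.211) = 0.0270; since p < α = 0.05, reject H₀.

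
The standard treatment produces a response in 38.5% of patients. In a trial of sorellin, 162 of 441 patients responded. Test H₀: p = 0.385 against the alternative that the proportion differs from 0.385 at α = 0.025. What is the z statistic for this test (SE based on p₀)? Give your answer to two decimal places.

z = -0.76

p̂ = 162/441 = 0.3673.
SE = √(p₀(1−p₀)/n) = √(0.23678/441) = 0.0232.
z = (0.3673 − 0.385)/0.0232 = -0.0177/0.0232 = -0.76.
p-value = 2·P(Z > 0.762) ≈ 0.4461. With α = 0.025, fail to reject H₀.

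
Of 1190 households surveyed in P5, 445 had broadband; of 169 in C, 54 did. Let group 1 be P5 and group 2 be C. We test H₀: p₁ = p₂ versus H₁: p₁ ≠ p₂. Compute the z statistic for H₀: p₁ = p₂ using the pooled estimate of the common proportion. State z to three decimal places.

p̂₁ = 445/1190 = 0.37395, p̂₂ = 54/169 = 0.31953.
Pooled p̂ = (445+54)/(1190+169) = 499/1359 = 0.36718.
SE = √(p̂(1−p̂)(1/n₁+1/n₂)) = √(0.36718·0.63282·0.0067575) = √(0.00157017) = 0.03963.
z = (0.37395 − 0.31953)/0.03963 = 0.05442/0.03963 = 1.373.

z = 1.373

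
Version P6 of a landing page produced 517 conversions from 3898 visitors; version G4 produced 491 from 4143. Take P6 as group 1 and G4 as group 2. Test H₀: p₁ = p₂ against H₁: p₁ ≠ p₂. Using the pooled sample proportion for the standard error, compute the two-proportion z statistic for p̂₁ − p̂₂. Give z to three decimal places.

p̂₁ = 517/3898 = 0.13263, p̂₂ = 491/4143 = 0.11851.
Pooled p̂ = (517+491)/(3898+4143) = 1008/8041 = 0.12536.
SE = √(p̂(1−p̂)(1/n₁+1/n₂)) = √(0.12536·0.87464·0.000497913) = √(5.45927e-05) = 0.00739.
z = (0.13263 − 0.11851)/0.00739 = 0.01412/0.00739 = 1.911.

z = 1.911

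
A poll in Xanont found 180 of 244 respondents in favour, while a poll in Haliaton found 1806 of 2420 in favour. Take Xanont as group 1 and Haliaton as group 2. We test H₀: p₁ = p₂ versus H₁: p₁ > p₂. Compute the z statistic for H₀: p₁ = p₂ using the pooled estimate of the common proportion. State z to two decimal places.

p̂₁ = 180/244 ≈ 0.7377, p̂₂ = 1806/2420 ≈ 0.7463.
Pooled p̂ = (180+1806)/(244+2420) = 1986/2664 = 0.7455.
SE = √(p̂(1−p̂)(1/n₁+1/n₂)) = √(0.7455·0.2545·0.00451158) = √(0.000855992) = 0.0293.
z = (0.7377 − 0.7463)/0.0293 = -0.0086/0.0293 = -0.29.
p-value = P(Z > -0.293) ≈ 0.6153.

z = -0.29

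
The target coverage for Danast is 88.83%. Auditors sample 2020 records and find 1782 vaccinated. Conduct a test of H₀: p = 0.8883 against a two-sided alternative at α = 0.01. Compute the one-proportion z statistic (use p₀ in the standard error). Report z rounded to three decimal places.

z = -0.873

p̂ = 1782/2020 = 0.88218.
SE = √(p₀(1−p₀)/n) = √(0.099223/2020) = 0.00701.
z = (0.88218 − 0.8883)/0.00701 = -0.00612/0.00701 = -0.873.
Two-sided p-value ≈ 2·Φ(−0.873) = 0.3824; since p > α = 0.01, fail to reject H₀.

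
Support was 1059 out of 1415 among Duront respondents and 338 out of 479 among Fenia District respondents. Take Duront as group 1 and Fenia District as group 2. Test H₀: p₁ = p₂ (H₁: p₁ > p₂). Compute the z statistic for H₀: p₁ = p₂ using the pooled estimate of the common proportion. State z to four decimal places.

p̂₁ = 1059/1415 ≈ 0.748410, p̂₂ = 338/479 ≈ 0.705637.
Pooled p̂ = (1059+338)/(1415+479) = 1397/1894 = 0.737592.
SE = √(p̂(1−p̂)(1/n₁+1/n₂)) = √(0.737592·0.262408·0.0027944) = √(0.000540855) = 0.023256.
z = (0.748410 − 0.705637)/0.023256 = 0.042773/0.023256 = 1.8392.
p-value = P(Z > 1.839) ≈ 0.0329.

z = 1.8392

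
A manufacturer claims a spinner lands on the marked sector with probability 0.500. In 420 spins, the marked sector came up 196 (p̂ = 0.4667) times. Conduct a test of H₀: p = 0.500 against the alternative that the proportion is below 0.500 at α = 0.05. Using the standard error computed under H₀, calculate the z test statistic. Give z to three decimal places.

p̂ = 196/420 ≈ 0.46667.
Standard error under H₀: √(0.5×0.5/420) = 0.02440.
z = (0.46667 − 0.5)/0.02440 = -0.03333/0.02440 = -1.366.
p-value = P(Z < -1.366) ≈ 0.0859. With α = 0.05, fail to reject H₀.

z = -1.366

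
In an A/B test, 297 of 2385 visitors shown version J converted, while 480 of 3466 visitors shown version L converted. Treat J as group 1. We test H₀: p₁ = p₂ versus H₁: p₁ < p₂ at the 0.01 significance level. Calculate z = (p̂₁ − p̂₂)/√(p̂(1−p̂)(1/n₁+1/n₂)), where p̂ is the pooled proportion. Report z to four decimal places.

z = -1.5462

p̂₁ = 297/2385 = 0.1245283, p̂₂ = 480/3466 = 0.1384882.
Pooled p̂ = (297+480)/(2385+3466) = 777/5851 = 0.1327978.
SE = √(p̂(1−p̂)(1/n₁+1/n₂)) = √(0.1327978·0.8672022·0.000707804) = √(8.15125e-05) = 0.0090284.
z = (0.1245283 − 0.1384882)/0.0090284 = -0.0139599/0.0090284 = -1.5462.
p-value = P(Z < -1.546) ≈ 0.0610, so at α = 0.01 we fail to reject H₀.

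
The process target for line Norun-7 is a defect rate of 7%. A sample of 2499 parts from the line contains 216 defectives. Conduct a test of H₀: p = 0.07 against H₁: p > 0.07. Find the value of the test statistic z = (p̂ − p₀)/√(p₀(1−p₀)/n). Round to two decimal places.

z = 3.22

p̂ = 216/2499 = 0.0864.
Standard error under H₀: √(0.07×0.93/2499) = 0.0051.
z = (0.0864 − 0.07)/0.0051 = 0.0164/0.0051 = 3.22.
p-value = P(Z > 3.220) ≈ 0.0006.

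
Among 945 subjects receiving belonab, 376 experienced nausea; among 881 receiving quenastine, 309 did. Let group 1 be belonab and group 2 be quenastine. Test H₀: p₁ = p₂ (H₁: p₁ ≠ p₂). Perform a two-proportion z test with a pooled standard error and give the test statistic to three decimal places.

z = 2.079

p̂₁ = 376/945 ≈ 0.39788, p̂₂ = 309/881 ≈ 0.35074.
Pooled p̂ = (376+309)/(945+881) = 685/1826 = 0.37514.
SE = √(0.234409 × 0.00219327) = 0.02267.
z = (0.39788 − 0.35074)/0.02267 = 0.04714/0.02267 = 2.079.
p-value = 2·P(Z > 2.079) ≈ 0.0376.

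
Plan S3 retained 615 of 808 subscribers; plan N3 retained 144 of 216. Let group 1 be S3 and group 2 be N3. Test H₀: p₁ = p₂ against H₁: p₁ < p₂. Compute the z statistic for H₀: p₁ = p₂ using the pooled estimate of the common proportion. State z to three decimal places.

z = 2.816

p̂₁ = 615/808 ≈ 0.76114, p̂₂ = 144/216 ≈ 0.66667.
Pooled p̂ = (615+144)/(808+216) = 759/1024 = 0.74121.
SE = √(p̂(1−p̂)(1/n₁+1/n₂)) = √(0.74121·0.25879·0.00586725) = √(0.00112544) = 0.03355.
z = (0.76114 − 0.66667)/0.03355 = 0.09447/0.03355 = 2.816.
p-value = P(Z < 2.816) ≈ 0.9976.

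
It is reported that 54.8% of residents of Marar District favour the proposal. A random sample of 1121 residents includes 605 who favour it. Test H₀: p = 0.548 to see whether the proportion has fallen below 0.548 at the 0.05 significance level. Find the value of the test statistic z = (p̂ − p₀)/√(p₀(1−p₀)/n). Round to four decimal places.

p̂ = 605/1121 ≈ 0.539697.
Standard error under H₀: √(0.548×0.452/1121) = 0.014865.
z = (0.539697 − 0.548)/0.014865 = -0.008303/0.014865 = -0.5586.
p-value = P(Z < -0.559) ≈ 0.2882. With α = 0.05, fail to reject H₀.

z = -0.5586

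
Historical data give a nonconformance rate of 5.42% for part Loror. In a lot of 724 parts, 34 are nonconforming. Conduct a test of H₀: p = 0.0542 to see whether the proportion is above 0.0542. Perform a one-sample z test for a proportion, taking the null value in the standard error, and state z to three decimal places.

z = -0.860

p̂ = 34/724 ≈ 0.046961.
Under H₀, SE = √(0.0542·0.9458/724) = √(7.08044e-05) = 0.008415.
z = (0.046961 − 0.0542)/0.008415 = -0.007239/0.008415 = -0.860.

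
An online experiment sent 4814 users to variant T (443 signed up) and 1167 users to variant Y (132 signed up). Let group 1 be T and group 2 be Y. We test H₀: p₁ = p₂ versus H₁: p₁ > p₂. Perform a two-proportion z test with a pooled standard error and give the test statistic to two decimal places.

p̂₁ = 443/4814 = 0.09202, p̂₂ = 132/1167 = 0.11311.
Pooled p̂ = (443+132)/(4814+1167) = 575/5981 = 0.09614.
SE = √(p̂(1−p̂)(1/n₁+1/n₂)) = √(0.09614·0.90386·0.00106463) = √(9.2511e-05) = 0.00962.
z = (0.09202 − 0.11311)/0.00962 = -0.02109/0.00962 = -2.19.
p-value = P(Z > -2.192) ≈ 0.9858.

z = -2.19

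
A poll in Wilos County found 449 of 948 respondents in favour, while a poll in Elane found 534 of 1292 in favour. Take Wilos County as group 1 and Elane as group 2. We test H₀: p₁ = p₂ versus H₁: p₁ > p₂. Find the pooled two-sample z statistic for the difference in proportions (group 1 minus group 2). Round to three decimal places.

p̂₁ = 449/948 ≈ 0.473629, p̂₂ = 534/1292 ≈ 0.413313.
Pooled p̂ = (449+534)/(948+1292) = 983/2240 = 0.438839.
SE = √(0.246259 × 0.00182885) = 0.021222.
z = (0.473629 − 0.413313)/0.021222 = 0.060316/0.021222 = 2.842.
p-value = P(Z > 2.842) ≈ 0.0022.

z = 2.842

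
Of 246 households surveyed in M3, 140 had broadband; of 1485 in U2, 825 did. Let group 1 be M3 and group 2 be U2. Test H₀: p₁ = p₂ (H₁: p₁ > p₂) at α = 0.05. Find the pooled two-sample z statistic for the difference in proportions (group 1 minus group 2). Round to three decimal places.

p̂₁ = 140/246 = 0.56911, p̂₂ = 825/1485 = 0.55556.
Pooled p̂ = (140+825)/(246+1485) = 965/1731 = 0.55748.
SE = √(0.246696 × 0.00473844) = 0.03419.
z = (0.56911 − 0.55556)/0.03419 = 0.01355/0.03419 = 0.396.
p-value = P(Z > 0.396) ≈ 0.3459. With α = 0.05, fail to reject H₀.

z = 0.396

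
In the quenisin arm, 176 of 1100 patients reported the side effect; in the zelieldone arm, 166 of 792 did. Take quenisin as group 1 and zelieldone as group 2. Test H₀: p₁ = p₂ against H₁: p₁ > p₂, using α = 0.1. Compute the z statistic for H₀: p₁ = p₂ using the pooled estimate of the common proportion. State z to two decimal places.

p̂₁ = 176/1100 = 0.1600, p̂₂ = 166/792 = 0.2096.
Pooled p̂ = (176+166)/(1100+792) = 342/1892 = 0.1808.
SE = √(0.148087 × 0.00217172) = 0.0179.
z = (0.1600 − 0.2096)/0.0179 = -0.0496/0.0179 = -2.77.
p-value = P(Z > -2.766) ≈ 0.9972; since p > α = 0.1, fail to reject H₀.

z = -2.77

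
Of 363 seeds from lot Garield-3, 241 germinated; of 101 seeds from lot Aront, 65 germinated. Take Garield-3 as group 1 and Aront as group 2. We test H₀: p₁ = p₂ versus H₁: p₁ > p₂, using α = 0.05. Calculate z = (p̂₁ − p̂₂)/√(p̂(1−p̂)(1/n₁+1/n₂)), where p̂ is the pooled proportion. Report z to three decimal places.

p̂₁ = 241/363 = 0.66391, p̂₂ = 65/101 = 0.64356.
Pooled p̂ = (241+65)/(363+101) = 306/464 = 0.65948.
SE = √(p̂(1−p̂)(1/n₁+1/n₂)) = √(0.65948·0.34052·0.0126558) = √(0.00284206) = 0.05331.
z = (0.66391 − 0.64356)/0.05331 = 0.02035/0.05331 = 0.382.
p-value = P(Z > 0.382) ≈ 0.3514; since p > α = 0.05, fail to reject H₀.

z = 0.382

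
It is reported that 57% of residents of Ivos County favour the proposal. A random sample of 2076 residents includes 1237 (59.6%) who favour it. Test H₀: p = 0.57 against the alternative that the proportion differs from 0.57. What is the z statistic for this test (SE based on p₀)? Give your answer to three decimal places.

z = 2.380

p̂ = 1237/2076 ≈ 0.595857.
Standard error under H₀: √(0.57×0.43/2076) = 0.010866.
z = (0.595857 − 0.57)/0.010866 = 0.025857/0.010866 = 2.380.
Two-sided p-value ≈ 2·Φ(−2.380) = 0.0173.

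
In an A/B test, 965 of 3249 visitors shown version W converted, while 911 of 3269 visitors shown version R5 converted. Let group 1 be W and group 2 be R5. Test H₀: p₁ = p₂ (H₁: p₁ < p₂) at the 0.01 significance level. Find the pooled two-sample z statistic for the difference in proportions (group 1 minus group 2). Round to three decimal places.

z = 1.635

p̂₁ = 965/3249 ≈ 0.297014, p̂₂ = 911/3269 ≈ 0.278678.
Pooled p̂ = (965+911)/(3249+3269) = 1876/6518 = 0.287818.
SE = √(0.204979 × 0.000613691) = 0.011216.
z = (0.297014 − 0.278678)/0.011216 = 0.018336/0.011216 = 1.635.
p-value = P(Z < 1.635) ≈ 0.9490; since p > α = 0.01, fail to reject H₀.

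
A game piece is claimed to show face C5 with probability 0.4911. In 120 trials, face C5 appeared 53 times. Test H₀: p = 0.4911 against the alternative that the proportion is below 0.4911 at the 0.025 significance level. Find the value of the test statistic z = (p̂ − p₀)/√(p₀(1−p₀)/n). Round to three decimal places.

p̂ = 53/120 = 0.44167.
Standard error under H₀: √(0.4911×0.5089/120) = 0.04564.
z = (0.44167 − 0.4911)/0.04564 = -0.04943/0.04564 = -1.083.
p-value = P(Z < -1.083) ≈ 0.1394. With α = 0.025, fail to reject H₀.

z = -1.083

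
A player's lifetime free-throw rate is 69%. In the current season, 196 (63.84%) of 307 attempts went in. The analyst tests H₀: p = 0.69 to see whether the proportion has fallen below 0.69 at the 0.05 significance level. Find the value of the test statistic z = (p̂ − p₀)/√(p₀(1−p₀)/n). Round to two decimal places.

z = -1.95

p̂ = 196/307 ≈ 0.6384.
Under H₀, SE = √(0.69·0.31/307) = √(0.000696743) = 0.0264.
z = (0.6384 − 0.69)/0.0264 = -0.0516/0.0264 = -1.95.
p-value = P(Z < -1.953) ≈ 0.0254; since p < α = 0.05, reject H₀.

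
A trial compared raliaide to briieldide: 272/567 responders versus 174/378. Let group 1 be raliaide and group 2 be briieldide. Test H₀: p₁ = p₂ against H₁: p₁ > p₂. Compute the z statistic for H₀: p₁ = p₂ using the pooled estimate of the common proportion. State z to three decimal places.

z = 0.585

p̂₁ = 272/567 = 0.47972, p̂₂ = 174/378 = 0.46032.
Pooled p̂ = (272+174)/(567+378) = 446/945 = 0.47196.
SE = √(p̂(1−p̂)(1/n₁+1/n₂)) = √(0.47196·0.52804·0.00440917) = √(0.00109883) = 0.03315.
z = (0.47972 − 0.46032)/0.03315 = 0.01940/0.03315 = 0.585.
p-value = P(Z > 0.585) ≈ 0.2792.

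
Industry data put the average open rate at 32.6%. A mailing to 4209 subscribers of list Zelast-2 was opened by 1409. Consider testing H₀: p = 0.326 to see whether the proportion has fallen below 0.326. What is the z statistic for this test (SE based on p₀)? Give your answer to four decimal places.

z = 1.2123

p̂ = 1409/4209 ≈ 0.334759.
Under H₀, SE = √(0.326·0.674/4209) = √(5.22034e-05) = 0.007225.
z = (0.334759 − 0.326)/0.007225 = 0.008759/0.007225 = 1.2123.
p-value = P(Z < 1.212) ≈ 0.8873.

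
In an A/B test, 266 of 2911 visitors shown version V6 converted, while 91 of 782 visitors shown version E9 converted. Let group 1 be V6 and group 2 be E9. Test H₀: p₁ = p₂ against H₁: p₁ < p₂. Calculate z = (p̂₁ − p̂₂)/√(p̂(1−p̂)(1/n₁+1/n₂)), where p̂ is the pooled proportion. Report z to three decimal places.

p̂₁ = 266/2911 ≈ 0.09138, p̂₂ = 91/782 ≈ 0.11637.
Pooled p̂ = (266+91)/(2911+782) = 357/3693 = 0.09667.
SE = √(0.0873244 × 0.0016223) = 0.01190.
z = (0.09138 − 0.11637)/0.01190 = -0.02499/0.01190 = -2.100.

z = -2.100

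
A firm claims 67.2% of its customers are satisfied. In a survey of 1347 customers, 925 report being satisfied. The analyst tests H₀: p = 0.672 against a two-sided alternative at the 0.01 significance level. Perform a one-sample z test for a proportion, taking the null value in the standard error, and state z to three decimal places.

p̂ = 925/1347 = 0.68671.
Standard error under H₀: √(0.672×0.328/1347) = 0.01279.
z = (0.68671 − 0.672)/0.01279 = 0.01471/0.01279 = 1.150.
p-value = 2·P(Z > 1.150) ≈ 0.2501. With α = 0.01, fail to reject H₀.

z = 1.150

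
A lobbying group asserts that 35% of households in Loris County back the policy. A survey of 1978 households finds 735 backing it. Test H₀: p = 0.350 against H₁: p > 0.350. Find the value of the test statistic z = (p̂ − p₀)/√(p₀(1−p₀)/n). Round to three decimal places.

p̂ = 735/1978 = 0.371587.
SE = √(p₀(1−p₀)/n) = √(0.2275/1978) = 0.010725.
z = (0.371587 − 0.35)/0.010725 = 0.021587/0.010725 = 2.013.
p-value = P(Z > 2.013) ≈ 0.0221.

z = 2.013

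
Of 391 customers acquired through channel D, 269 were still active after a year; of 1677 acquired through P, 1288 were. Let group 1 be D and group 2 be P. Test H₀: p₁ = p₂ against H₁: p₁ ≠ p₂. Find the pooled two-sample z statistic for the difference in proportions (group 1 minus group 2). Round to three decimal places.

z = -3.305

p̂₁ = 269/391 = 0.687980, p̂₂ = 1288/1677 = 0.768038.
Pooled p̂ = (269+1288)/(391+1677) = 1557/2068 = 0.752901.
SE = √(0.186041 × 0.00315385) = 0.024223.
z = (0.687980 − 0.768038)/0.024223 = -0.080058/0.024223 = -3.305.
p-value = 2·P(Z > 3.305) ≈ 0.0009.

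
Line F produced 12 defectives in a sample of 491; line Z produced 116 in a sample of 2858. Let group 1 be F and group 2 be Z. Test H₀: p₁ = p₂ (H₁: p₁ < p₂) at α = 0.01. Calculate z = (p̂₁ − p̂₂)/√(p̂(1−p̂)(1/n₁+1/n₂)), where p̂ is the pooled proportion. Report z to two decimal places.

z = -1.72

p̂₁ = 12/491 ≈ 0.0244, p̂₂ = 116/2858 ≈ 0.0406.
Pooled p̂ = (12+116)/(491+2858) = 128/3349 = 0.0382.
SE = √(p̂(1−p̂)(1/n₁+1/n₂)) = √(0.0382·0.9618·0.00238655) = √(8.77287e-05) = 0.0094.
z = (0.0244 − 0.0406)/0.0094 = -0.0162/0.0094 = -1.72.
p-value = P(Z < -1.724) ≈ 0.0424, so at α = 0.01 we fail to reject H₀.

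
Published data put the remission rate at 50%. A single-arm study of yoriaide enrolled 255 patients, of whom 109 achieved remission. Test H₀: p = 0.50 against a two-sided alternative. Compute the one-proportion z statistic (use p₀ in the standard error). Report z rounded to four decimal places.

z = -2.3170

p̂ = 109/255 = 0.427451.
SE = √(p₀(1−p₀)/n) = √(0.25/255) = 0.031311.
z = (0.427451 − 0.5)/0.031311 = -0.072549/0.031311 = -2.3170.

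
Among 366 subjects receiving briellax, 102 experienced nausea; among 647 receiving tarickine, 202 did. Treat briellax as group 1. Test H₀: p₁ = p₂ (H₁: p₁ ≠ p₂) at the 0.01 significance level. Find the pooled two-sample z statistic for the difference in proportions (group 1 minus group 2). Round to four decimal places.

z = -1.1183

p̂₁ = 102/366 = 0.278689, p̂₂ = 202/647 = 0.312210.
Pooled p̂ = (102+202)/(366+647) = 304/1013 = 0.300099.
SE = √(0.210039 × 0.00427784) = 0.029975.
z = (0.278689 − 0.312210)/0.029975 = -0.033521/0.029975 = -1.1183.
Two-sided p-value ≈ 2·Φ(−1.118) = 0.2634. With α = 0.01, fail to reject H₀.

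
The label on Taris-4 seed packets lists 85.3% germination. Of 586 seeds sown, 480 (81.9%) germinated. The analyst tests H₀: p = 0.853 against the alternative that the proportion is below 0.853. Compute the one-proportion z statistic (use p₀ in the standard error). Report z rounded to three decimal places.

z = -2.317

p̂ = 480/586 ≈ 0.819113.
Standard error under H₀: √(0.853×0.147/586) = 0.014628.
z = (0.819113 − 0.853)/0.014628 = -0.033887/0.014628 = -2.317.
p-value = P(Z < -2.317) ≈ 0.0103.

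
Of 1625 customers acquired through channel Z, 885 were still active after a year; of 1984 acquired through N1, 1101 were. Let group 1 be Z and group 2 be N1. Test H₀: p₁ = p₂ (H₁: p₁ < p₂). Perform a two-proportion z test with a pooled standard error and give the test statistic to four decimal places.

p̂₁ = 885/1625 = 0.544615, p̂₂ = 1101/1984 = 0.554940.
Pooled p̂ = (885+1101)/(1625+1984) = 1986/3609 = 0.550291.
SE = √(0.247471 × 0.00111942) = 0.016644.
z = (0.544615 − 0.554940)/0.016644 = -0.010325/0.016644 = -0.6203.
p-value = P(Z < -0.620) ≈ 0.2675.

z = -0.6203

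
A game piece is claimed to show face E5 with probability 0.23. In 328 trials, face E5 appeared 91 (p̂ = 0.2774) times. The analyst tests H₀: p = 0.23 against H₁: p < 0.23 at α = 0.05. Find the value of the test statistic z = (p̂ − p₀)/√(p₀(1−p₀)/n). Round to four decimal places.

p̂ = 91/328 = 0.2774390.
SE = √(p₀(1−p₀)/n) = √(0.1771/328) = 0.0232366.
z = (0.2774390 − 0.23)/0.0232366 = 0.0474390/0.0232366 = 2.0416.
p-value = P(Z < 2.042) ≈ 0.9794. With α = 0.05, fail to reject H₀.

z = 2.0416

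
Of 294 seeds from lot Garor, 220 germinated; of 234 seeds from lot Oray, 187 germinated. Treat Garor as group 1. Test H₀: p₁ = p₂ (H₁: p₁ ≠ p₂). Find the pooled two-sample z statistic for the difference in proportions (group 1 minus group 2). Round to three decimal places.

p̂₁ = 220/294 = 0.74830, p̂₂ = 187/234 = 0.79915.
Pooled p̂ = (220+187)/(294+234) = 407/528 = 0.77083.
SE = √(0.176649 × 0.00767486) = 0.03682.
z = (0.74830 − 0.79915)/0.03682 = -0.05085/0.03682 = -1.381.
p-value = 2·P(Z > 1.381) ≈ 0.1673.

z = -1.381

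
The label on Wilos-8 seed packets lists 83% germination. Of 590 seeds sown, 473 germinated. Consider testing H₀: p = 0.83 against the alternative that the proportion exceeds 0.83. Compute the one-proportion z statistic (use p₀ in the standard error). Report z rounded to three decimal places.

p̂ = 473/590 ≈ 0.801695.
Under H₀, SE = √(0.83·0.17/590) = √(0.000239153) = 0.015465.
z = (0.801695 − 0.83)/0.015465 = -0.028305/0.015465 = -1.830.

z = -1.830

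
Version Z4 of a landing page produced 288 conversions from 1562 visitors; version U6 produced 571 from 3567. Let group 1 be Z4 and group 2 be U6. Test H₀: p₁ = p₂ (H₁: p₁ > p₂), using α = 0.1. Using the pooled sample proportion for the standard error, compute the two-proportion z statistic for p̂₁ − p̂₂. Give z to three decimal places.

p̂₁ = 288/1562 = 0.18438, p̂₂ = 571/3567 = 0.16008.
Pooled p̂ = (288+571)/(1562+3567) = 859/5129 = 0.16748.
SE = √(0.13943 × 0.000920552) = 0.01133.
z = (0.18438 − 0.16008)/0.01133 = 0.02430/0.01133 = 2.145.
p-value = P(Z > 2.145) ≈ 0.0160; since p < α = 0.1, reject H₀.

z = 2.145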